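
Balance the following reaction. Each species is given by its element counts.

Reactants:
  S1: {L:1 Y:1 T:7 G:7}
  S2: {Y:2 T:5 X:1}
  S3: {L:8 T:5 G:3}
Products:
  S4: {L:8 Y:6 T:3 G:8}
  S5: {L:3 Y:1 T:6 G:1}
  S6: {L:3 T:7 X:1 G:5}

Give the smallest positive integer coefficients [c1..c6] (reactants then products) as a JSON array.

Coefficients: [3, 4, 4, 1, 5, 4]

L: 3·1+4·0+4·8 = 35 | 1·8+5·3+4·3 = 35
Y: 3·1+4·2+4·0 = 11 | 1·6+5·1+4·0 = 11
T: 3·7+4·5+4·5 = 61 | 1·3+5·6+4·7 = 61
X: 3·0+4·1+4·0 = 4 | 1·0+5·0+4·1 = 4
G: 3·7+4·0+4·3 = 33 | 1·8+5·1+4·5 = 33
gcd(3,4,4,1,5,4) = 1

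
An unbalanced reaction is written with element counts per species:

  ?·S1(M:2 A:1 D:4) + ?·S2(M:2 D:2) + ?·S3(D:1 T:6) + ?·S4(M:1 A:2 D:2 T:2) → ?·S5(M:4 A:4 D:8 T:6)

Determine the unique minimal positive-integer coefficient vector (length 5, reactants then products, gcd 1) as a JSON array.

Coefficients: [4, 1, 2, 6, 4]

M: 4·2+1·2+2·0+6·1 = 16 | 4·4 = 16
A: 4·1+1·0+2·0+6·2 = 16 | 4·4 = 16
D: 4·4+1·2+2·1+6·2 = 32 | 4·8 = 32
T: 4·0+1·0+2·6+6·2 = 24 | 4·6 = 24
gcd(4,1,2,6,4) = 1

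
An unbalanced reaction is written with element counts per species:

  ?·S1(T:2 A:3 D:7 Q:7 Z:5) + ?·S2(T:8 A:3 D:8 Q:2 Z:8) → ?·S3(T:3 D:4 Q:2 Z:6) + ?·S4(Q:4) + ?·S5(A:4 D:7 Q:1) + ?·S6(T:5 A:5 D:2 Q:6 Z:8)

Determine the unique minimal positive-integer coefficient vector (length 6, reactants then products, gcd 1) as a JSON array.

T: 6·2+1·8 = 20 | 5·3+6·0+4·0+1·5 = 20
A: 6·3+1·3 = 21 | 5·0+6·0+4·4+1·5 = 21
D: 6·7+1·8 = 50 | 5·4+6·0+4·7+1·2 = 50
Q: 6·7+1·2 = 44 | 5·2+6·4+4·1+1·6 = 44
Z: 6·5+1·8 = 38 | 5·6+6·0+4·0+1·8 = 38
gcd(6,1,5,6,4,1) = 1

Coefficients: [6, 1, 5, 6, 4, 1]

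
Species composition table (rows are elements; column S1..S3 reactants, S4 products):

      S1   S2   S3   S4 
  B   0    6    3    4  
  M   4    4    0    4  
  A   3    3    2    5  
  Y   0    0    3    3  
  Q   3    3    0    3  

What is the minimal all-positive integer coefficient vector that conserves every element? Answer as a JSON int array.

B: 5·0+1·6+6·3 = 24 | 6·4 = 24
M: 5·4+1·4+6·0 = 24 | 6·4 = 24
A: 5·3+1·3+6·2 = 30 | 6·5 = 30
Y: 5·0+1·0+6·3 = 18 | 6·3 = 18
Q: 5·3+1·3+6·0 = 18 | 6·3 = 18
gcd(5,1,6,6) = 1

Coefficients: [5, 1, 6, 6]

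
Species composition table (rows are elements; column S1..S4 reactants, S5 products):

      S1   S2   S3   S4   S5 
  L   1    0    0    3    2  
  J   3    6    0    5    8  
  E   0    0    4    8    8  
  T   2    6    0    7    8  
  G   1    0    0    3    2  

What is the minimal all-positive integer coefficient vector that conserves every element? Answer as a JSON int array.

L: 4·1+3·0+6·0+2·3 = 10 | 5·2 = 10
J: 4·3+3·6+6·0+2·5 = 40 | 5·8 = 40
E: 4·0+3·0+6·4+2·8 = 40 | 5·8 = 40
T: 4·2+3·6+6·0+2·7 = 40 | 5·8 = 40
G: 4·1+3·0+6·0+2·3 = 10 | 5·2 = 10
gcd(4,3,6,2,5) = 1

Coefficients: [4, 3, 6, 2, 5]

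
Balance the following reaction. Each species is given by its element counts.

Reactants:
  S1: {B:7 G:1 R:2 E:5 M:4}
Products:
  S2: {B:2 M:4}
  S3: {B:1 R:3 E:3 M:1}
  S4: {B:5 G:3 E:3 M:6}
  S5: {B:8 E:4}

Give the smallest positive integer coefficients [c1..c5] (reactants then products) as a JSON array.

Coefficients: [6, 2, 4, 2, 3]

B: 6·7 = 42 | 2·2+4·1+2·5+3·8 = 42
G: 6·1 = 6 | 2·0+4·0+2·3+3·0 = 6
R: 6·2 = 12 | 2·0+4·3+2·0+3·0 = 12
E: 6·5 = 30 | 2·0+4·3+2·3+3·4 = 30
M: 6·4 = 24 | 2·4+4·1+2·6+3·0 = 24
gcd(6,2,4,2,3) = 1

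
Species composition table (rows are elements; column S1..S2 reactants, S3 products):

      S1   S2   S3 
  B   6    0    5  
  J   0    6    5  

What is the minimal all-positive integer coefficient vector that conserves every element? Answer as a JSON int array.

B: 5·6+5·0 = 30 | 6·5 = 30
J: 5·0+5·6 = 30 | 6·5 = 30
gcd(5,5,6) = 1

Coefficients: [5, 5, 6]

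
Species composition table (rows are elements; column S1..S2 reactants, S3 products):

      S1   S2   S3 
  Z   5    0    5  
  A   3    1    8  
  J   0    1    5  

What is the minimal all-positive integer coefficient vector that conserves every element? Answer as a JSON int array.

Coefficients: [1, 5, 1]

Z: 1·5+5·0 = 5 | 1·5 = 5
A: 1·3+5·1 = 8 | 1·8 = 8
J: 1·0+5·1 = 5 | 1·5 = 5
gcd(1,5,1) = 1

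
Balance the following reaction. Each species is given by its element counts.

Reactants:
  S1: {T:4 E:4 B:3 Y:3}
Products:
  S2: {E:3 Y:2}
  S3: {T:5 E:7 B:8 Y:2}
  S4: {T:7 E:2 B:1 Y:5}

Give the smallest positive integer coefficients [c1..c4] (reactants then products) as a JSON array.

T: 3·4 = 12 | 1·0+1·5+1·7 = 12
E: 3·4 = 12 | 1·3+1·7+1·2 = 12
B: 3·3 = 9 | 1·0+1·8+1·1 = 9
Y: 3·3 = 9 | 1·2+1·2+1·5 = 9
gcd(3,1,1,1) = 1

Coefficients: [3, 1, 1, 1]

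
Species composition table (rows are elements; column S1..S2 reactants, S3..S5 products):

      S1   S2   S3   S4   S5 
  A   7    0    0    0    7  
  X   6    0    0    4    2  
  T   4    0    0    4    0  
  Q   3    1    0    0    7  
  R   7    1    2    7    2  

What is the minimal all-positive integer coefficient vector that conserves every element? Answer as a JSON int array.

A: 1·7+4·0 = 7 | 1·0+1·0+1·7 = 7
X: 1·6+4·0 = 6 | 1·0+1·4+1·2 = 6
T: 1·4+4·0 = 4 | 1·0+1·4+1·0 = 4
Q: 1·3+4·1 = 7 | 1·0+1·0+1·7 = 7
R: 1·7+4·1 = 11 | 1·2+1·7+1·2 = 11
gcd(1,4,1,1,1) = 1

Coefficients: [1, 4, 1, 1, 1]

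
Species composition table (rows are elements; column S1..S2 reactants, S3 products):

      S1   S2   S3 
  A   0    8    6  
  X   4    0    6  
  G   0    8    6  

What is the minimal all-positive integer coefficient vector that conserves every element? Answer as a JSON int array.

A: 6·0+3·8 = 24 | 4·6 = 24
X: 6·4+3·0 = 24 | 4·6 = 24
G: 6·0+3·8 = 24 | 4·6 = 24
gcd(6,3,4) = 1

Coefficients: [6, 3, 4]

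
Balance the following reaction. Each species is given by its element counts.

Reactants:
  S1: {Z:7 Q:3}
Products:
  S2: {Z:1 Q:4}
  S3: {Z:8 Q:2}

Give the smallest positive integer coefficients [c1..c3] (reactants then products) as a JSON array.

Z: 6·7 = 42 | 2·1+5·8 = 42
Q: 6·3 = 18 | 2·4+5·2 = 18
gcd(6,2,5) = 1

Coefficients: [6, 2, 5]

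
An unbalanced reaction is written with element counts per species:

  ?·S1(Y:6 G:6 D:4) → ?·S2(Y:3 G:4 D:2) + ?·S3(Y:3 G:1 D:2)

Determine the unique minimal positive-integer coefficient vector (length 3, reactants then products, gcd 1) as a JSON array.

Y: 3·6 = 18 | 4·3+2·3 = 18
G: 3·6 = 18 | 4·4+2·1 = 18
D: 3·4 = 12 | 4·2+2·2 = 12
gcd(3,4,2) = 1

Coefficients: [3, 4, 2]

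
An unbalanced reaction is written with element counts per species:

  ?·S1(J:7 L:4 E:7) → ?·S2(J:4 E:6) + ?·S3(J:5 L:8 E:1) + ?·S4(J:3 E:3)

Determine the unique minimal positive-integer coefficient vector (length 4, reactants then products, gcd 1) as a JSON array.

J: 6·7 = 42 | 6·4+3·5+1·3 = 42
L: 6·4 = 24 | 6·0+3·8+1·0 = 24
E: 6·7 = 42 | 6·6+3·1+1·3 = 42
gcd(6,6,3,1) = 1

Coefficients: [6, 6, 3, 1]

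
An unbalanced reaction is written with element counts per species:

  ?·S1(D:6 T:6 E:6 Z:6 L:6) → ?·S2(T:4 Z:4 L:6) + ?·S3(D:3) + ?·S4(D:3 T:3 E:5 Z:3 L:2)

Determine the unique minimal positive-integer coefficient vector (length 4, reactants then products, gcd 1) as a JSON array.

D: 5·6 = 30 | 3·0+4·3+6·3 = 30
T: 5·6 = 30 | 3·4+4·0+6·3 = 30
E: 5·6 = 30 | 3·0+4·0+6·5 = 30
Z: 5·6 = 30 | 3·4+4·0+6·3 = 30
L: 5·6 = 30 | 3·6+4·0+6·2 = 30
gcd(5,3,4,6) = 1

Coefficients: [5, 3, 4, 6]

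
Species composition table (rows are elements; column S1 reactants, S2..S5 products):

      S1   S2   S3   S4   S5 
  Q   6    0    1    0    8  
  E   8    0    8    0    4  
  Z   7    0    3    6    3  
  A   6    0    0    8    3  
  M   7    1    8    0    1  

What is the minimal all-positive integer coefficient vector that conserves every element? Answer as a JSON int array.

Q: 6·6 = 36 | 6·0+4·1+3·0+4·8 = 36
E: 6·8 = 48 | 6·0+4·8+3·0+4·4 = 48
Z: 6·7 = 42 | 6·0+4·3+3·6+4·3 = 42
A: 6·6 = 36 | 6·0+4·0+3·8+4·3 = 36
M: 6·7 = 42 | 6·1+4·8+3·0+4·1 = 42
gcd(6,6,4,3,4) = 1

Coefficients: [6, 6, 4, 3, 4]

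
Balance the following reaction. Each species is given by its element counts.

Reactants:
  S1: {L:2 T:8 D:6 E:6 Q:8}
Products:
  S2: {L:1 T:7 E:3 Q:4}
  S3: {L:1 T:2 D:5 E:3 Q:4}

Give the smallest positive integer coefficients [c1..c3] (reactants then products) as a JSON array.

L: 5·2 = 10 | 4·1+6·1 = 10
T: 5·8 = 40 | 4·7+6·2 = 40
D: 5·6 = 30 | 4·0+6·5 = 30
E: 5·6 = 30 | 4·3+6·3 = 30
Q: 5·8 = 40 | 4·4+6·4 = 40
gcd(5,4,6) = 1

Coefficients: [5, 4, 6]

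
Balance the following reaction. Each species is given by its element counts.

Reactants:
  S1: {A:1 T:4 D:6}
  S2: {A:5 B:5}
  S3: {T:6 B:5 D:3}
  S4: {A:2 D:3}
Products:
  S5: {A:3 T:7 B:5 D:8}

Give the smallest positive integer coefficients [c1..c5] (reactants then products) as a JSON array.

A: 3·1+1·5+5·0+5·2 = 18 | 6·3 = 18
T: 3·4+1·0+5·6+5·0 = 42 | 6·7 = 42
B: 3·0+1·5+5·5+5·0 = 30 | 6·5 = 30
D: 3·6+1·0+5·3+5·3 = 48 | 6·8 = 48
gcd(3,1,5,5,6) = 1

Coefficients: [3, 1, 5, 5, 6]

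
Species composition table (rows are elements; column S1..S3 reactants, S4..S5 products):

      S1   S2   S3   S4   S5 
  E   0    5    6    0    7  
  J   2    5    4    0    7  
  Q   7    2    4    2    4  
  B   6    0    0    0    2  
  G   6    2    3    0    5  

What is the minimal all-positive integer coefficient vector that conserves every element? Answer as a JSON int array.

E: 2·0+6·5+2·6 = 42 | 5·0+6·7 = 42
J: 2·2+6·5+2·4 = 42 | 5·0+6·7 = 42
Q: 2·7+6·2+2·4 = 34 | 5·2+6·4 = 34
B: 2·6+6·0+2·0 = 12 | 5·0+6·2 = 12
G: 2·6+6·2+2·3 = 30 | 5·0+6·5 = 30
gcd(2,6,2,5,6) = 1

Coefficients: [2, 6, 2, 5, 6]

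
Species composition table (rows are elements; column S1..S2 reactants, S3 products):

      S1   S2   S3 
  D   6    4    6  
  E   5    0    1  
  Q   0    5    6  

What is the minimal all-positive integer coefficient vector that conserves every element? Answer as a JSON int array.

D: 1·6+6·4 = 30 | 5·6 = 30
E: 1·5+6·0 = 5 | 5·1 = 5
Q: 1·0+6·5 = 30 | 5·6 = 30
gcd(1,6,5) = 1

Coefficients: [1, 6, 5]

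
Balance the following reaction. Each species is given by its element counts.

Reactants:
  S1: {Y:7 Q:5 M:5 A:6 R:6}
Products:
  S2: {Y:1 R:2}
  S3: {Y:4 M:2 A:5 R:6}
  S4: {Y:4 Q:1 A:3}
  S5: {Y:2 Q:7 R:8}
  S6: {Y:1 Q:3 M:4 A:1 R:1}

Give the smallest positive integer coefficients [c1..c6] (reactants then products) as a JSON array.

Coefficients: [6, 2, 3, 5, 1, 6]

Y: 6·7 = 42 | 2·1+3·4+5·4+1·2+6·1 = 42
Q: 6·5 = 30 | 2·0+3·0+5·1+1·7+6·3 = 30
M: 6·5 = 30 | 2·0+3·2+5·0+1·0+6·4 = 30
A: 6·6 = 36 | 2·0+3·5+5·3+1·0+6·1 = 36
R: 6·6 = 36 | 2·2+3·6+5·0+1·8+6·1 = 36
gcd(6,2,3,5,1,6) = 1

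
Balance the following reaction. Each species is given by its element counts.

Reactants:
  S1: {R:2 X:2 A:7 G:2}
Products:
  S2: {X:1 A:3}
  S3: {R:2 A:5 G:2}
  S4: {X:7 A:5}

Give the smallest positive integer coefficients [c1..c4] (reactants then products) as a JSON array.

Coefficients: [4, 1, 4, 1]

R: 4·2 = 8 | 1·0+4·2+1·0 = 8
X: 4·2 = 8 | 1·1+4·0+1·7 = 8
A: 4·7 = 28 | 1·3+4·5+1·5 = 28
G: 4·2 = 8 | 1·0+4·2+1·0 = 8
gcd(4,1,4,1) = 1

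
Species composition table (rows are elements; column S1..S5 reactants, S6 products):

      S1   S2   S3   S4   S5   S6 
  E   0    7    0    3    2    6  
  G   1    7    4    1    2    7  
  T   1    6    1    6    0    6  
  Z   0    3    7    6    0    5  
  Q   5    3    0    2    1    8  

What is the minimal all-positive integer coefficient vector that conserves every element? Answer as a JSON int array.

E: 5·0+2·7+1·0+2·3+5·2 = 30 | 5·6 = 30
G: 5·1+2·7+1·4+2·1+5·2 = 35 | 5·7 = 35
T: 5·1+2·6+1·1+2·6+5·0 = 30 | 5·6 = 30
Z: 5·0+2·3+1·7+2·6+5·0 = 25 | 5·5 = 25
Q: 5·5+2·3+1·0+2·2+5·1 = 40 | 5·8 = 40
gcd(5,2,1,2,5,5) = 1

Coefficients: [5, 2, 1, 2, 5, 5]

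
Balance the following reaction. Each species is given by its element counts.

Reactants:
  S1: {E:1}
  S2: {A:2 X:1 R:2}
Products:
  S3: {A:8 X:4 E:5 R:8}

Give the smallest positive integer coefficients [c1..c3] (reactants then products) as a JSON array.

A: 5·0+4·2 = 8 | 1·8 = 8
X: 5·0+4·1 = 4 | 1·4 = 4
E: 5·1+4·0 = 5 | 1·5 = 5
R: 5·0+4·2 = 8 | 1·8 = 8
gcd(5,4,1) = 1

Coefficients: [5, 4, 1]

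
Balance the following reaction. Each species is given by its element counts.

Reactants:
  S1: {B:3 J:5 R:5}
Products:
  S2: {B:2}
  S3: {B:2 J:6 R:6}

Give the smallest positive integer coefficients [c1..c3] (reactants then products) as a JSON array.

Coefficients: [6, 4, 5]

B: 6·3 = 18 | 4·2+5·2 = 18
J: 6·5 = 30 | 4·0+5·6 = 30
R: 6·5 = 30 | 4·0+5·6 = 30
gcd(6,4,5) = 1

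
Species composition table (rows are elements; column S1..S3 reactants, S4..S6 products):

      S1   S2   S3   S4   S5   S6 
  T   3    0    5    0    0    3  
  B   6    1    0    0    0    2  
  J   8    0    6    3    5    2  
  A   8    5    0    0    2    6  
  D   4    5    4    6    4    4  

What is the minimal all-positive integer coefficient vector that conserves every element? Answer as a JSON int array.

Coefficients: [1, 6, 3, 3, 1, 6]

T: 1·3+6·0+3·5 = 18 | 3·0+1·0+6·3 = 18
B: 1·6+6·1+3·0 = 12 | 3·0+1·0+6·2 = 12
J: 1·8+6·0+3·6 = 26 | 3·3+1·5+6·2 = 26
A: 1·8+6·5+3·0 = 38 | 3·0+1·2+6·6 = 38
D: 1·4+6·5+3·4 = 46 | 3·6+1·4+6·4 = 46
gcd(1,6,3,3,1,6) = 1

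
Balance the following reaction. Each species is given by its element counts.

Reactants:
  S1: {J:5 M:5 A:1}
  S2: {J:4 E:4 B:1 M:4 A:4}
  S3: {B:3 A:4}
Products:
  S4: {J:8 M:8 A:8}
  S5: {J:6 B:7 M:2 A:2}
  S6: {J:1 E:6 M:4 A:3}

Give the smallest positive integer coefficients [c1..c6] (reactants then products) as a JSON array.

J: 6·5+6·4+5·0 = 54 | 4·8+3·6+4·1 = 54
E: 6·0+6·4+5·0 = 24 | 4·0+3·0+4·6 = 24
B: 6·0+6·1+5·3 = 21 | 4·0+3·7+4·0 = 21
M: 6·5+6·4+5·0 = 54 | 4·8+3·2+4·4 = 54
A: 6·1+6·4+5·4 = 50 | 4·8+3·2+4·3 = 50
gcd(6,6,5,4,3,4) = 1

Coefficients: [6, 6, 5, 4, 3, 4]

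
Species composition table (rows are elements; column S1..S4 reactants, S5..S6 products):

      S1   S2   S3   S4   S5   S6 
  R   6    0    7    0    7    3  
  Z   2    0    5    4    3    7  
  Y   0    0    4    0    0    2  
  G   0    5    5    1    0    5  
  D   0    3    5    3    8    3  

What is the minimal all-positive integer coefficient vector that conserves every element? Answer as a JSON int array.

R: 2·6+1·0+2·7+5·0 = 26 | 2·7+4·3 = 26
Z: 2·2+1·0+2·5+5·4 = 34 | 2·3+4·7 = 34
Y: 2·0+1·0+2·4+5·0 = 8 | 2·0+4·2 = 8
G: 2·0+1·5+2·5+5·1 = 20 | 2·0+4·5 = 20
D: 2·0+1·3+2·5+5·3 = 28 | 2·8+4·3 = 28
gcd(2,1,2,5,2,4) = 1

Coefficients: [2, 1, 2, 5, 2, 4]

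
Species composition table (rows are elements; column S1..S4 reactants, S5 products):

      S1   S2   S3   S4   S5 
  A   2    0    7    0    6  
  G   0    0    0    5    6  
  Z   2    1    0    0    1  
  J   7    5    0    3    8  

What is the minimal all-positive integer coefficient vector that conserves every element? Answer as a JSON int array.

Coefficients: [1, 3, 4, 6, 5]

A: 1·2+3·0+4·7+6·0 = 30 | 5·6 = 30
G: 1·0+3·0+4·0+6·5 = 30 | 5·6 = 30
Z: 1·2+3·1+4·0+6·0 = 5 | 5·1 = 5
J: 1·7+3·5+4·0+6·3 = 40 | 5·8 = 40
gcd(1,3,4,6,5) = 1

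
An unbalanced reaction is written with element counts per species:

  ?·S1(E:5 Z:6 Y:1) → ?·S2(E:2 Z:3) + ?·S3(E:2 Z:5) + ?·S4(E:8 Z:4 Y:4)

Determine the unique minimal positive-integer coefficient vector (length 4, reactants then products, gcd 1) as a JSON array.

Coefficients: [4, 5, 1, 1]

E: 4·5 = 20 | 5·2+1·2+1·8 = 20
Z: 4·6 = 24 | 5·3+1·5+1·4 = 24
Y: 4·1 = 4 | 5·0+1·0+1·4 = 4
gcd(4,5,1,1) = 1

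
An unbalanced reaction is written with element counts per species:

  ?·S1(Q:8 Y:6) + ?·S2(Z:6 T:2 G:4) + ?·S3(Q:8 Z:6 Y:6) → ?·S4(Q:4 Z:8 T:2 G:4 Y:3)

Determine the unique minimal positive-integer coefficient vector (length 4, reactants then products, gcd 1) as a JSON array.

Coefficients: [1, 6, 2, 6]

Q: 1·8+6·0+2·8 = 24 | 6·4 = 24
Z: 1·0+6·6+2·6 = 48 | 6·8 = 48
T: 1·0+6·2+2·0 = 12 | 6·2 = 12
G: 1·0+6·4+2·0 = 24 | 6·4 = 24
Y: 1·6+6·0+2·6 = 18 | 6·3 = 18
gcd(1,6,2,6) = 1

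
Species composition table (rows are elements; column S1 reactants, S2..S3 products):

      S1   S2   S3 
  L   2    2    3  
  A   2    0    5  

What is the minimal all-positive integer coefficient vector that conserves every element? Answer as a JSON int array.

L: 5·2 = 10 | 2·2+2·3 = 10
A: 5·2 = 10 | 2·0+2·5 = 10
gcd(5,2,2) = 1

Coefficients: [5, 2, 2]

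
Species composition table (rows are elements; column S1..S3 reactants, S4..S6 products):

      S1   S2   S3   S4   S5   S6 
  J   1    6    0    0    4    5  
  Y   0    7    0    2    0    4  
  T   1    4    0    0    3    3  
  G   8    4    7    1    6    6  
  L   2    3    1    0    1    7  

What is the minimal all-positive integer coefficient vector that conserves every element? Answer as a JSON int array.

J: 1·1+2·6+1·0 = 13 | 5·0+2·4+1·5 = 13
Y: 1·0+2·7+1·0 = 14 | 5·2+2·0+1·4 = 14
T: 1·1+2·4+1·0 = 9 | 5·0+2·3+1·3 = 9
G: 1·8+2·4+1·7 = 23 | 5·1+2·6+1·6 = 23
L: 1·2+2·3+1·1 = 9 | 5·0+2·1+1·7 = 9
gcd(1,2,1,5,2,1) = 1

Coefficients: [1, 2, 1, 5, 2, 1]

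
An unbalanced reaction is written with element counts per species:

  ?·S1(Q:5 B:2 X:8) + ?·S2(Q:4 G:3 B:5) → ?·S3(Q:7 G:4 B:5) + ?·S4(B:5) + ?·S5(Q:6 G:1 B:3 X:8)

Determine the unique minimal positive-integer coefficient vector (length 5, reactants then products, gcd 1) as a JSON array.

Q: 5·5+3·4 = 37 | 1·7+1·0+5·6 = 37
G: 5·0+3·3 = 9 | 1·4+1·0+5·1 = 9
B: 5·2+3·5 = 25 | 1·5+1·5+5·3 = 25
X: 5·8+3·0 = 40 | 1·0+1·0+5·8 = 40
gcd(5,3,1,1,5) = 1

Coefficients: [5, 3, 1, 1, 5]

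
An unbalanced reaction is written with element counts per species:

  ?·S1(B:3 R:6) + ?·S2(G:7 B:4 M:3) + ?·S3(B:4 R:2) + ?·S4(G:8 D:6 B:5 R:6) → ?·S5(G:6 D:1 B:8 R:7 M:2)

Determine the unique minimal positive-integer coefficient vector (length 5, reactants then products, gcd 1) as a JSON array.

Coefficients: [5, 4, 3, 1, 6]

G: 5·0+4·7+3·0+1·8 = 36 | 6·6 = 36
D: 5·0+4·0+3·0+1·6 = 6 | 6·1 = 6
B: 5·3+4·4+3·4+1·5 = 48 | 6·8 = 48
R: 5·6+4·0+3·2+1·6 = 42 | 6·7 = 42
M: 5·0+4·3+3·0+1·0 = 12 | 6·2 = 12
gcd(5,4,3,1,6) = 1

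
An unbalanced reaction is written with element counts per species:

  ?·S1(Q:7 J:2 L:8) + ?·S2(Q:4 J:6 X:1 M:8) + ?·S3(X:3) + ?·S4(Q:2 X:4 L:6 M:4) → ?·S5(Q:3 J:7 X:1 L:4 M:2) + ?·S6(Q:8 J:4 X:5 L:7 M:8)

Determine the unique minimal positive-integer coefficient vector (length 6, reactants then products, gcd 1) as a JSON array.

Coefficients: [4, 5, 5, 3, 2, 6]

Q: 4·7+5·4+5·0+3·2 = 54 | 2·3+6·8 = 54
J: 4·2+5·6+5·0+3·0 = 38 | 2·7+6·4 = 38
X: 4·0+5·1+5·3+3·4 = 32 | 2·1+6·5 = 32
L: 4·8+5·0+5·0+3·6 = 50 | 2·4+6·7 = 50
M: 4·0+5·8+5·0+3·4 = 52 | 2·2+6·8 = 52
gcd(4,5,5,3,2,6) = 1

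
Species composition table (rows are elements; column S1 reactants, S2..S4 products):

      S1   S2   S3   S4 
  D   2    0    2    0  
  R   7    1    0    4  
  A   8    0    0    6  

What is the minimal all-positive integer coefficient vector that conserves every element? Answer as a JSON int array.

Coefficients: [3, 5, 3, 4]

D: 3·2 = 6 | 5·0+3·2+4·0 = 6
R: 3·7 = 21 | 5·1+3·0+4·4 = 21
A: 3·8 = 24 | 5·0+3·0+4·6 = 24
gcd(3,5,3,4) = 1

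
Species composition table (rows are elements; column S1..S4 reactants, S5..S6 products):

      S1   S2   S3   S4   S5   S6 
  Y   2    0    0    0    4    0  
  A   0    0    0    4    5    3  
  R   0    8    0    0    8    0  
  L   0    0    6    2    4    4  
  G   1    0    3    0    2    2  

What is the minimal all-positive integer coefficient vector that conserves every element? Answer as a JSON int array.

Coefficients: [6, 3, 2, 6, 3, 3]

Y: 6·2+3·0+2·0+6·0 = 12 | 3·4+3·0 = 12
A: 6·0+3·0+2·0+6·4 = 24 | 3·5+3·3 = 24
R: 6·0+3·8+2·0+6·0 = 24 | 3·8+3·0 = 24
L: 6·0+3·0+2·6+6·2 = 24 | 3·4+3·4 = 24
G: 6·1+3·0+2·3+6·0 = 12 | 3·2+3·2 = 12
gcd(6,3,2,6,3,3) = 1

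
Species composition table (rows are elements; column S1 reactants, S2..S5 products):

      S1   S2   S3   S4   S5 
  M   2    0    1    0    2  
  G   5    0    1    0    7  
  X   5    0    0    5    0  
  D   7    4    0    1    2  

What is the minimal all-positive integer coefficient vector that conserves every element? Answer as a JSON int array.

M: 5·2 = 10 | 6·0+4·1+5·0+3·2 = 10
G: 5·5 = 25 | 6·0+4·1+5·0+3·7 = 25
X: 5·5 = 25 | 6·0+4·0+5·5+3·0 = 25
D: 5·7 = 35 | 6·4+4·0+5·1+3·2 = 35
gcd(5,6,4,5,3) = 1

Coefficients: [5, 6, 4, 5, 3]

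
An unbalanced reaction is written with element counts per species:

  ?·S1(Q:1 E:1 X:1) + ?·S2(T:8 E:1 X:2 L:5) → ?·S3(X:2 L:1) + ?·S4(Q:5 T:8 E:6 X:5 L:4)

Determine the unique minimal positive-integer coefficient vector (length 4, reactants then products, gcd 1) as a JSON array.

Coefficients: [5, 1, 1, 1]

Q: 5·1+1·0 = 5 | 1·0+1·5 = 5
T: 5·0+1·8 = 8 | 1·0+1·8 = 8
E: 5·1+1·1 = 6 | 1·0+1·6 = 6
X: 5·1+1·2 = 7 | 1·2+1·5 = 7
L: 5·0+1·5 = 5 | 1·1+1·4 = 5
gcd(5,1,1,1) = 1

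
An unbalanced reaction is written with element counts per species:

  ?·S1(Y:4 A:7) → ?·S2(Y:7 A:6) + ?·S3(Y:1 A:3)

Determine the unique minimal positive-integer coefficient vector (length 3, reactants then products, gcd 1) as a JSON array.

Coefficients: [3, 1, 5]

Y: 3·4 = 12 | 1·7+5·1 = 12
A: 3·7 = 21 | 1·6+5·3 = 21
gcd(3,1,5) = 1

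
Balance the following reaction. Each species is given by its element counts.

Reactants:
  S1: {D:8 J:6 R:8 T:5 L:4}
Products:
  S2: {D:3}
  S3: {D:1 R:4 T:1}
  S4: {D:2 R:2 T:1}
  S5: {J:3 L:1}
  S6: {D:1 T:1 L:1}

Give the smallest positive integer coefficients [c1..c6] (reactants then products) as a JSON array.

Coefficients: [3, 1, 3, 6, 6, 6]

D: 3·8 = 24 | 1·3+3·1+6·2+6·0+6·1 = 24
J: 3·6 = 18 | 1·0+3·0+6·0+6·3+6·0 = 18
R: 3·8 = 24 | 1·0+3·4+6·2+6·0+6·0 = 24
T: 3·5 = 15 | 1·0+3·1+6·1+6·0+6·1 = 15
L: 3·4 = 12 | 1·0+3·0+6·0+6·1+6·1 = 12
gcd(3,1,3,6,6,6) = 1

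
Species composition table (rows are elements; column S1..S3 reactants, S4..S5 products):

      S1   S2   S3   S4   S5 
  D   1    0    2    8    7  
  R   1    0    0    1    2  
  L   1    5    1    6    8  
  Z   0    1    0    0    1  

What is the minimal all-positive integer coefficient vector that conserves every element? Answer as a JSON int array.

D: 3·1+1·0+6·2 = 15 | 1·8+1·7 = 15
R: 3·1+1·0+6·0 = 3 | 1·1+1·2 = 3
L: 3·1+1·5+6·1 = 14 | 1·6+1·8 = 14
Z: 3·0+1·1+6·0 = 1 | 1·0+1·1 = 1
gcd(3,1,6,1,1) = 1

Coefficients: [3, 1, 6, 1, 1]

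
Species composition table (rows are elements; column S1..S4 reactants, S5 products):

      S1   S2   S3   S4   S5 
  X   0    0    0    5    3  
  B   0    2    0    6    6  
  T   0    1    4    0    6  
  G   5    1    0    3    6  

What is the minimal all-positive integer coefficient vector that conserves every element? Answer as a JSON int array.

X: 3·0+6·0+6·0+3·5 = 15 | 5·3 = 15
B: 3·0+6·2+6·0+3·6 = 30 | 5·6 = 30
T: 3·0+6·1+6·4+3·0 = 30 | 5·6 = 30
G: 3·5+6·1+6·0+3·3 = 30 | 5·6 = 30
gcd(3,6,6,3,5) = 1

Coefficients: [3, 6, 6, 3, 5]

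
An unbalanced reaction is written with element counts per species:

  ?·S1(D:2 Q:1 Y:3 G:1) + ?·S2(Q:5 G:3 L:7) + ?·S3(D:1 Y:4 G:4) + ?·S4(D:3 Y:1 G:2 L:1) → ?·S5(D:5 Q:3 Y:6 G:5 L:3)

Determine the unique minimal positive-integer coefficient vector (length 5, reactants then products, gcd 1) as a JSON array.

D: 4·2+1·0+1·1+2·3 = 15 | 3·5 = 15
Q: 4·1+1·5+1·0+2·0 = 9 | 3·3 = 9
Y: 4·3+1·0+1·4+2·1 = 18 | 3·6 = 18
G: 4·1+1·3+1·4+2·2 = 15 | 3·5 = 15
L: 4·0+1·7+1·0+2·1 = 9 | 3·3 = 9
gcd(4,1,1,2,3) = 1

Coefficients: [4, 1, 1, 2, 3]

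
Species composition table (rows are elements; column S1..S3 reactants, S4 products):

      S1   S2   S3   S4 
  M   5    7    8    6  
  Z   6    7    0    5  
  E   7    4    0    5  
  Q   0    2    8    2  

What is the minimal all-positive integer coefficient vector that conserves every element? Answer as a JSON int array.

M: 3·5+1·7+1·8 = 30 | 5·6 = 30
Z: 3·6+1·7+1·0 = 25 | 5·5 = 25
E: 3·7+1·4+1·0 = 25 | 5·5 = 25
Q: 3·0+1·2+1·8 = 10 | 5·2 = 10
gcd(3,1,1,5) = 1

Coefficients: [3, 1, 1, 5]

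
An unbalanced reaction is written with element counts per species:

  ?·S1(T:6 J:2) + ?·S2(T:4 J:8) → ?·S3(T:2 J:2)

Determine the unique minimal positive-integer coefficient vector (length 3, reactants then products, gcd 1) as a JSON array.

T: 1·6+1·4 = 10 | 5·2 = 10
J: 1·2+1·8 = 10 | 5·2 = 10
gcd(1,1,5) = 1

Coefficients: [1, 1, 5]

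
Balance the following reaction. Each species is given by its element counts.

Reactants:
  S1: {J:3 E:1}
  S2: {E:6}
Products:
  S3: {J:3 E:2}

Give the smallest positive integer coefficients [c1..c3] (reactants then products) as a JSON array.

Coefficients: [6, 1, 6]

J: 6·3+1·0 = 18 | 6·3 = 18
E: 6·1+1·6 = 12 | 6·2 = 12
gcd(6,1,6) = 1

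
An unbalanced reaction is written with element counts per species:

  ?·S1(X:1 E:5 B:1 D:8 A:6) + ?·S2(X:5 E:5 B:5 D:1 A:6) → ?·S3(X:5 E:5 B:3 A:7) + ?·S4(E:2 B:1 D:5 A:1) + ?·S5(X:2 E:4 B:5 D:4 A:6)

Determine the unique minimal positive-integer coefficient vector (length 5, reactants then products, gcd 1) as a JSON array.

Coefficients: [2, 3, 3, 3, 1]

X: 2·1+3·5 = 17 | 3·5+3·0+1·2 = 17
E: 2·5+3·5 = 25 | 3·5+3·2+1·4 = 25
B: 2·1+3·5 = 17 | 3·3+3·1+1·5 = 17
D: 2·8+3·1 = 19 | 3·0+3·5+1·4 = 19
A: 2·6+3·6 = 30 | 3·7+3·1+1·6 = 30
gcd(2,3,3,3,1) = 1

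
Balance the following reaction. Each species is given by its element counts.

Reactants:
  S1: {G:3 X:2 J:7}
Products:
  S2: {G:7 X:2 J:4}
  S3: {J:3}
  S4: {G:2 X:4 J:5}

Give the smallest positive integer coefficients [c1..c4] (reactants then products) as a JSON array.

Coefficients: [3, 1, 4, 1]

G: 3·3 = 9 | 1·7+4·0+1·2 = 9
X: 3·2 = 6 | 1·2+4·0+1·4 = 6
J: 3·7 = 21 | 1·4+4·3+1·5 = 21
gcd(3,1,4,1) = 1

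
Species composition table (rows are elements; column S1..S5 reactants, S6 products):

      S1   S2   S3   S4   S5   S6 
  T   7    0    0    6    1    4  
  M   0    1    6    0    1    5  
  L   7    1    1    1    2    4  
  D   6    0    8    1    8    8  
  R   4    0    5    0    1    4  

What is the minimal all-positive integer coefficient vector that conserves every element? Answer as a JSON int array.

Coefficients: [1, 6, 3, 2, 1, 5]

T: 1·7+6·0+3·0+2·6+1·1 = 20 | 5·4 = 20
M: 1·0+6·1+3·6+2·0+1·1 = 25 | 5·5 = 25
L: 1·7+6·1+3·1+2·1+1·2 = 20 | 5·4 = 20
D: 1·6+6·0+3·8+2·1+1·8 = 40 | 5·8 = 40
R: 1·4+6·0+3·5+2·0+1·1 = 20 | 5·4 = 20
gcd(1,6,3,2,1,5) = 1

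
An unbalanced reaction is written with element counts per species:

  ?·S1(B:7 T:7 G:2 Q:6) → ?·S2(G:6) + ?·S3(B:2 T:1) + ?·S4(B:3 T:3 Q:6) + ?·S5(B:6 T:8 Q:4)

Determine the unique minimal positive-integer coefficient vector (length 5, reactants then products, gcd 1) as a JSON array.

Coefficients: [6, 2, 6, 4, 3]

B: 6·7 = 42 | 2·0+6·2+4·3+3·6 = 42
T: 6·7 = 42 | 2·0+6·1+4·3+3·8 = 42
G: 6·2 = 12 | 2·6+6·0+4·0+3·0 = 12
Q: 6·6 = 36 | 2·0+6·0+4·6+3·4 = 36
gcd(6,2,6,4,3) = 1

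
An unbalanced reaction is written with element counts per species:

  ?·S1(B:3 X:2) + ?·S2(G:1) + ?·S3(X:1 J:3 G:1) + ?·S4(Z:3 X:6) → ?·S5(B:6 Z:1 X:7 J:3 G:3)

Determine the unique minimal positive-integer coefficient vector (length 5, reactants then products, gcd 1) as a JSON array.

B: 6·3+6·0+3·0+1·0 = 18 | 3·6 = 18
Z: 6·0+6·0+3·0+1·3 = 3 | 3·1 = 3
X: 6·2+6·0+3·1+1·6 = 21 | 3·7 = 21
J: 6·0+6·0+3·3+1·0 = 9 | 3·3 = 9
G: 6·0+6·1+3·1+1·0 = 9 | 3·3 = 9
gcd(6,6,3,1,3) = 1

Coefficients: [6, 6, 3, 1, 3]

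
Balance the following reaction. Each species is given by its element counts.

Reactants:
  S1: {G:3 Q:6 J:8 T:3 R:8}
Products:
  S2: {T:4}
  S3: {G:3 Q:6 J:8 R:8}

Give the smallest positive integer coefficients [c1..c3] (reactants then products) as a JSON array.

G: 4·3 = 12 | 3·0+4·3 = 12
Q: 4·6 = 24 | 3·0+4·6 = 24
J: 4·8 = 32 | 3·0+4·8 = 32
T: 4·3 = 12 | 3·4+4·0 = 12
R: 4·8 = 32 | 3·0+4·8 = 32
gcd(4,3,4) = 1

Coefficients: [4, 3, 4]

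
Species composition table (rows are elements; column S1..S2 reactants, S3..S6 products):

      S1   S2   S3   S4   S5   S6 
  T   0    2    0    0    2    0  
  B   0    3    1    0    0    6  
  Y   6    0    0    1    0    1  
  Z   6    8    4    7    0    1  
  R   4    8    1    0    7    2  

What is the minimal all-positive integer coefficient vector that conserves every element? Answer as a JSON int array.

T: 1·0+6·2 = 12 | 6·0+4·0+6·2+2·0 = 12
B: 1·0+6·3 = 18 | 6·1+4·0+6·0+2·6 = 18
Y: 1·6+6·0 = 6 | 6·0+4·1+6·0+2·1 = 6
Z: 1·6+6·8 = 54 | 6·4+4·7+6·0+2·1 = 54
R: 1·4+6·8 = 52 | 6·1+4·0+6·7+2·2 = 52
gcd(1,6,6,4,6,2) = 1

Coefficients: [1, 6, 6, 4, 6, 2]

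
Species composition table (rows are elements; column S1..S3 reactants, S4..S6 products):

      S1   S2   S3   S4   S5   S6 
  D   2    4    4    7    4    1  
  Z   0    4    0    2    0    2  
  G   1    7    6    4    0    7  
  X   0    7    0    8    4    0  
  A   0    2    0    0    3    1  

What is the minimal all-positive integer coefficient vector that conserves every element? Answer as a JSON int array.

D: 1·2+4·4+3·4 = 30 | 3·7+1·4+5·1 = 30
Z: 1·0+4·4+3·0 = 16 | 3·2+1·0+5·2 = 16
G: 1·1+4·7+3·6 = 47 | 3·4+1·0+5·7 = 47
X: 1·0+4·7+3·0 = 28 | 3·8+1·4+5·0 = 28
A: 1·0+4·2+3·0 = 8 | 3·0+1·3+5·1 = 8
gcd(1,4,3,3,1,5) = 1

Coefficients: [1, 4, 3, 3, 1, 5]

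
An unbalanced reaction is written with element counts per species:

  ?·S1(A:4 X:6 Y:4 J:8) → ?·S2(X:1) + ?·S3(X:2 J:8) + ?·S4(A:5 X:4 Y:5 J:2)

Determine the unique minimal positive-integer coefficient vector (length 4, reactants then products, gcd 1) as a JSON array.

Coefficients: [5, 6, 4, 4]

A: 5·4 = 20 | 6·0+4·0+4·5 = 20
X: 5·6 = 30 | 6·1+4·2+4·4 = 30
Y: 5·4 = 20 | 6·0+4·0+4·5 = 20
J: 5·8 = 40 | 6·0+4·8+4·2 = 40
gcd(5,6,4,4) = 1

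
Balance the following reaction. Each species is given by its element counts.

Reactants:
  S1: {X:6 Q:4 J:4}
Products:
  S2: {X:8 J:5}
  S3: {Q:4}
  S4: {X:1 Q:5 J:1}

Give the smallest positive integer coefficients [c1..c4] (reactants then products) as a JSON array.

Coefficients: [6, 4, 1, 4]

X: 6·6 = 36 | 4·8+1·0+4·1 = 36
Q: 6·4 = 24 | 4·0+1·4+4·5 = 24
J: 6·4 = 24 | 4·5+1·0+4·1 = 24
gcd(6,4,1,4) = 1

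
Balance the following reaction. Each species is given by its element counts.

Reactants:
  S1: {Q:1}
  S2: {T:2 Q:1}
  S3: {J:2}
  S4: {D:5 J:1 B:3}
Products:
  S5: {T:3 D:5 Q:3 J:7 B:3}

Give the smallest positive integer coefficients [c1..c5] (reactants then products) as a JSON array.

T: 3·0+3·2+6·0+2·0 = 6 | 2·3 = 6
D: 3·0+3·0+6·0+2·5 = 10 | 2·5 = 10
Q: 3·1+3·1+6·0+2·0 = 6 | 2·3 = 6
J: 3·0+3·0+6·2+2·1 = 14 | 2·7 = 14
B: 3·0+3·0+6·0+2·3 = 6 | 2·3 = 6
gcd(3,3,6,2,2) = 1

Coefficients: [3, 3, 6, 2, 2]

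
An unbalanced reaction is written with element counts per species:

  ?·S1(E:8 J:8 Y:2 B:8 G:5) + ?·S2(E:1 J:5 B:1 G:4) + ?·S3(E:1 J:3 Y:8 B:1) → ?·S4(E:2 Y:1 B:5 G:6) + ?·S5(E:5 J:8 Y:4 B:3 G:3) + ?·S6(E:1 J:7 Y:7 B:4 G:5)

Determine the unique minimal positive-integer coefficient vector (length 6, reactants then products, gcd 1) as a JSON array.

Coefficients: [3, 6, 5, 1, 6, 3]

E: 3·8+6·1+5·1 = 35 | 1·2+6·5+3·1 = 35
J: 3·8+6·5+5·3 = 69 | 1·0+6·8+3·7 = 69
Y: 3·2+6·0+5·8 = 46 | 1·1+6·4+3·7 = 46
B: 3·8+6·1+5·1 = 35 | 1·5+6·3+3·4 = 35
G: 3·5+6·4+5·0 = 39 | 1·6+6·3+3·5 = 39
gcd(3,6,5,1,6,3) = 1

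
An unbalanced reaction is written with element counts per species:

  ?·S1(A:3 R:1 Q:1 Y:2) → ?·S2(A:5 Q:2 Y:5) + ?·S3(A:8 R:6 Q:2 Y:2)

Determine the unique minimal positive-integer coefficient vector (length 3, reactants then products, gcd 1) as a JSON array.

Coefficients: [6, 2, 1]

A: 6·3 = 18 | 2·5+1·8 = 18
R: 6·1 = 6 | 2·0+1·6 = 6
Q: 6·1 = 6 | 2·2+1·2 = 6
Y: 6·2 = 12 | 2·5+1·2 = 12
gcd(6,2,1) = 1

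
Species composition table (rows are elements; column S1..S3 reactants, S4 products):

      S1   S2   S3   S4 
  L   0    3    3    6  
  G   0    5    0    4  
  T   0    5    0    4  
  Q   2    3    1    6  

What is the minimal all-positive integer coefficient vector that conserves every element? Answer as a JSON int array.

L: 6·0+4·3+6·3 = 30 | 5·6 = 30
G: 6·0+4·5+6·0 = 20 | 5·4 = 20
T: 6·0+4·5+6·0 = 20 | 5·4 = 20
Q: 6·2+4·3+6·1 = 30 | 5·6 = 30
gcd(6,4,6,5) = 1

Coefficients: [6, 4, 6, 5]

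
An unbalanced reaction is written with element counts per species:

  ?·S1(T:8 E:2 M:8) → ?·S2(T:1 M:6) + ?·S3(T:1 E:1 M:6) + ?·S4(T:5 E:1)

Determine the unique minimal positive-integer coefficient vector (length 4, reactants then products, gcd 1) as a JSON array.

T: 3·8 = 24 | 2·1+2·1+4·5 = 24
E: 3·2 = 6 | 2·0+2·1+4·1 = 6
M: 3·8 = 24 | 2·6+2·6+4·0 = 24
gcd(3,2,2,4) = 1

Coefficients: [3, 2, 2, 4]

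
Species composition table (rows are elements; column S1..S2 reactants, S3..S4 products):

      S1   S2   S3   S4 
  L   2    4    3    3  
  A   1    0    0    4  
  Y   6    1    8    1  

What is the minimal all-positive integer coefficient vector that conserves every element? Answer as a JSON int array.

Coefficients: [4, 1, 3, 1]

L: 4·2+1·4 = 12 | 3·3+1·3 = 12
A: 4·1+1·0 = 4 | 3·0+1·4 = 4
Y: 4·6+1·1 = 25 | 3·8+1·1 = 25
gcd(4,1,3,1) = 1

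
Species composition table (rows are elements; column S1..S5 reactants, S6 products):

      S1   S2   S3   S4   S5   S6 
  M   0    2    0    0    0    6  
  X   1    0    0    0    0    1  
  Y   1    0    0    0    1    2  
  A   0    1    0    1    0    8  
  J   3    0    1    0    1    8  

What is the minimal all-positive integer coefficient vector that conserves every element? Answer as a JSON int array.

M: 1·0+3·2+4·0+5·0+1·0 = 6 | 1·6 = 6
X: 1·1+3·0+4·0+5·0+1·0 = 1 | 1·1 = 1
Y: 1·1+3·0+4·0+5·0+1·1 = 2 | 1·2 = 2
A: 1·0+3·1+4·0+5·1+1·0 = 8 | 1·8 = 8
J: 1·3+3·0+4·1+5·0+1·1 = 8 | 1·8 = 8
gcd(1,3,4,5,1,1) = 1

Coefficients: [1, 3, 4, 5, 1, 1]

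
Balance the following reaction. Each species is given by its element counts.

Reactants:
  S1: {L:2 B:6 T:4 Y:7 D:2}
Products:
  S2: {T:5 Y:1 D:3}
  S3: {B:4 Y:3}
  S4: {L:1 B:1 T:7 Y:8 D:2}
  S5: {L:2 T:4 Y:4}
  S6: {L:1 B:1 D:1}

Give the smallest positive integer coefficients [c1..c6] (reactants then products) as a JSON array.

L: 5·2 = 10 | 1·0+6·0+1·1+2·2+5·1 = 10
B: 5·6 = 30 | 1·0+6·4+1·1+2·0+5·1 = 30
T: 5·4 = 20 | 1·5+6·0+1·7+2·4+5·0 = 20
Y: 5·7 = 35 | 1·1+6·3+1·8+2·4+5·0 = 35
D: 5·2 = 10 | 1·3+6·0+1·2+2·0+5·1 = 10
gcd(5,1,6,1,2,5) = 1

Coefficients: [5, 1, 6, 1, 2, 5]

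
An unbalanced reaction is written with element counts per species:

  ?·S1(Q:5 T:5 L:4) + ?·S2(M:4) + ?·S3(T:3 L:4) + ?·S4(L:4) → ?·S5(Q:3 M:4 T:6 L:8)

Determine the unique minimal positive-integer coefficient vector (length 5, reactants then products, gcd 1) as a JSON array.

Coefficients: [3, 5, 5, 2, 5]

Q: 3·5+5·0+5·0+2·0 = 15 | 5·3 = 15
M: 3·0+5·4+5·0+2·0 = 20 | 5·4 = 20
T: 3·5+5·0+5·3+2·0 = 30 | 5·6 = 30
L: 3·4+5·0+5·4+2·4 = 40 | 5·8 = 40
gcd(3,5,5,2,5) = 1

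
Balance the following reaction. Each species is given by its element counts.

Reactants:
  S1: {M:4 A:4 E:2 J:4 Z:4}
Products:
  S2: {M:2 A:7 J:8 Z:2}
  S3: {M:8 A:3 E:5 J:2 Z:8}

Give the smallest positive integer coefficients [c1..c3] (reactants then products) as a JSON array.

Coefficients: [5, 2, 2]

M: 5·4 = 20 | 2·2+2·8 = 20
A: 5·4 = 20 | 2·7+2·3 = 20
E: 5·2 = 10 | 2·0+2·5 = 10
J: 5·4 = 20 | 2·8+2·2 = 20
Z: 5·4 = 20 | 2·2+2·8 = 20
gcd(5,2,2) = 1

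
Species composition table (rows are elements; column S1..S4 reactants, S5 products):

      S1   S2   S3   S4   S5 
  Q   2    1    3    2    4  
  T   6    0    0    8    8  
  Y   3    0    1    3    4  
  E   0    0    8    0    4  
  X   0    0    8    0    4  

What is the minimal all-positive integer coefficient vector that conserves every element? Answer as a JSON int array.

Q: 4·2+1·1+3·3+3·2 = 24 | 6·4 = 24
T: 4·6+1·0+3·0+3·8 = 48 | 6·8 = 48
Y: 4·3+1·0+3·1+3·3 = 24 | 6·4 = 24
E: 4·0+1·0+3·8+3·0 = 24 | 6·4 = 24
X: 4·0+1·0+3·8+3·0 = 24 | 6·4 = 24
gcd(4,1,3,3,6) = 1

Coefficients: [4, 1, 3, 3, 6]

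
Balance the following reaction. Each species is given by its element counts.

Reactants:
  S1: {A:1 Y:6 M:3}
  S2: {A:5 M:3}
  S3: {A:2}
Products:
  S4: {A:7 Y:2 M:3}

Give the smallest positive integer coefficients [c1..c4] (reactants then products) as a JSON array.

Coefficients: [1, 2, 5, 3]

A: 1·1+2·5+5·2 = 21 | 3·7 = 21
Y: 1·6+2·0+5·0 = 6 | 3·2 = 6
M: 1·3+2·3+5·0 = 9 | 3·3 = 9
gcd(1,2,5,3) = 1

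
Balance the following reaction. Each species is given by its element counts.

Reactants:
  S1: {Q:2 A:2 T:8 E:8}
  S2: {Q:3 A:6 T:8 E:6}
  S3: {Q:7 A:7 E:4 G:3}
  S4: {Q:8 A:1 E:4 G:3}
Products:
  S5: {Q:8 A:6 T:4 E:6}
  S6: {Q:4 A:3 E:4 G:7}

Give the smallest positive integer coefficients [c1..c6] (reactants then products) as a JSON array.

Coefficients: [1, 2, 4, 3, 6, 3]

Q: 1·2+2·3+4·7+3·8 = 60 | 6·8+3·4 = 60
A: 1·2+2·6+4·7+3·1 = 45 | 6·6+3·3 = 45
T: 1·8+2·8+4·0+3·0 = 24 | 6·4+3·0 = 24
E: 1·8+2·6+4·4+3·4 = 48 | 6·6+3·4 = 48
G: 1·0+2·0+4·3+3·3 = 21 | 6·0+3·7 = 21
gcd(1,2,4,3,6,3) = 1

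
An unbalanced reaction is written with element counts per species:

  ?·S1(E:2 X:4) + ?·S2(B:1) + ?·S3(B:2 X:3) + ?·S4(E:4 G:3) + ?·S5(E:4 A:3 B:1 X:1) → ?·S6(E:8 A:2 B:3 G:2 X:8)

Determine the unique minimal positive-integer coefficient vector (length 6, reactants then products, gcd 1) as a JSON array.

E: 4·2+3·0+2·0+2·4+2·4 = 24 | 3·8 = 24
A: 4·0+3·0+2·0+2·0+2·3 = 6 | 3·2 = 6
B: 4·0+3·1+2·2+2·0+2·1 = 9 | 3·3 = 9
G: 4·0+3·0+2·0+2·3+2·0 = 6 | 3·2 = 6
X: 4·4+3·0+2·3+2·0+2·1 = 24 | 3·8 = 24
gcd(4,3,2,2,2,3) = 1

Coefficients: [4, 3, 2, 2, 2, 3]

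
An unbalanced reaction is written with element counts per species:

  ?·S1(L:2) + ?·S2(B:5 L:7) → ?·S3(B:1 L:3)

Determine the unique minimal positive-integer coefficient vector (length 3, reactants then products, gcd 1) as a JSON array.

Coefficients: [4, 1, 5]

B: 4·0+1·5 = 5 | 5·1 = 5
L: 4·2+1·7 = 15 | 5·3 = 15
gcd(4,1,5) = 1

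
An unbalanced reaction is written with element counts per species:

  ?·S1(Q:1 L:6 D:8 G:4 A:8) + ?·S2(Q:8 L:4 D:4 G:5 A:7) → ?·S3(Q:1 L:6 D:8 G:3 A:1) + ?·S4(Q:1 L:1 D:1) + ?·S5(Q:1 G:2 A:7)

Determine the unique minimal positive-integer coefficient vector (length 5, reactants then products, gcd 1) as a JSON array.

Q: 3·1+1·8 = 11 | 3·1+4·1+4·1 = 11
L: 3·6+1·4 = 22 | 3·6+4·1+4·0 = 22
D: 3·8+1·4 = 28 | 3·8+4·1+4·0 = 28
G: 3·4+1·5 = 17 | 3·3+4·0+4·2 = 17
A: 3·8+1·7 = 31 | 3·1+4·0+4·7 = 31
gcd(3,1,3,4,4) = 1

Coefficients: [3, 1, 3, 4, 4]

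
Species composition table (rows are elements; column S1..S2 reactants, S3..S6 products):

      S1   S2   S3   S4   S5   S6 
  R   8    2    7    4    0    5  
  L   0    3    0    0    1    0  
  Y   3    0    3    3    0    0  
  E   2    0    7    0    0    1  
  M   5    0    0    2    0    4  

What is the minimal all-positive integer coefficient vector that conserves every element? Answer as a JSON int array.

R: 6·8+2·2 = 52 | 1·7+5·4+6·0+5·5 = 52
L: 6·0+2·3 = 6 | 1·0+5·0+6·1+5·0 = 6
Y: 6·3+2·0 = 18 | 1·3+5·3+6·0+5·0 = 18
E: 6·2+2·0 = 12 | 1·7+5·0+6·0+5·1 = 12
M: 6·5+2·0 = 30 | 1·0+5·2+6·0+5·4 = 30
gcd(6,2,1,5,6,5) = 1

Coefficients: [6, 2, 1, 5, 6, 5]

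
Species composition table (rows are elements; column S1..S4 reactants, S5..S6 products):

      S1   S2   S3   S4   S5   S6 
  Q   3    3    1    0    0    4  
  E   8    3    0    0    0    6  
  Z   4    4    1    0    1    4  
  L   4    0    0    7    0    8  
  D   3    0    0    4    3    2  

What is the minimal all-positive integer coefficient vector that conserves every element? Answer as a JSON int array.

Coefficients: [3, 2, 5, 4, 5, 5]

Q: 3·3+2·3+5·1+4·0 = 20 | 5·0+5·4 = 20
E: 3·8+2·3+5·0+4·0 = 30 | 5·0+5·6 = 30
Z: 3·4+2·4+5·1+4·0 = 25 | 5·1+5·4 = 25
L: 3·4+2·0+5·0+4·7 = 40 | 5·0+5·8 = 40
D: 3·3+2·0+5·0+4·4 = 25 | 5·3+5·2 = 25
gcd(3,2,5,4,5,5) = 1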